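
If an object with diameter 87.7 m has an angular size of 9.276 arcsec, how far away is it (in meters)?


D = size / theta_rad, theta_rad = 9.276 * pi/(180*3600) = 4.497e-05, D = 1.950e+06

1.950e+06 m


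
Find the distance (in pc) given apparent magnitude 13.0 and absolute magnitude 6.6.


d = 10^((m - M + 5)/5) = 10^((13.0 - 6.6 + 5)/5) = 190.5461

190.5461 pc


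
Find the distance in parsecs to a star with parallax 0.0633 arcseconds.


d = 1/p = 1/0.0633 = 15.7978

15.7978 pc


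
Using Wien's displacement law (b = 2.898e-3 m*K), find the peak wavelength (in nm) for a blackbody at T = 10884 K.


lam_max = b / T = 2.898e-3 / 10884 = 2.663e-07 m = 266.2624 nm

266.2624 nm


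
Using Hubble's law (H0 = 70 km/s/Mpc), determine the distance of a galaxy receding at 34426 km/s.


d = v / H0 = 34426 / 70 = 491.8

491.8 Mpc


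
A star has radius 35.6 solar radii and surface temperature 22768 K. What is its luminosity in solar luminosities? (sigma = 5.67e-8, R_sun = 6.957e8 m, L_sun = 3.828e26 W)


R = 35.6 * 6.957e8 m = 2.476692e+10 m. L = 4*pi*R^2*sigma*T^4 = 4*pi*(2.476692e+10)^2 * 5.67e-8 * 22768^4 = 1.174455204e+32 W. L/L_sun = 1.174455204e+32 / 3.828e26 = 306806.4796

306806.4796 L_sun


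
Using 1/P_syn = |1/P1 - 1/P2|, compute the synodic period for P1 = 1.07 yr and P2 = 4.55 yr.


1/P_syn = |1/P1 - 1/P2| = |1/1.07 - 1/4.55| => P_syn = 1.399

1.399 years


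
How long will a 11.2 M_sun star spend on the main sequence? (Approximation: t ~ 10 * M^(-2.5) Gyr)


t = 10 * M^(-2.5) = 10 * 11.2^(-2.5) = 0.0238

0.0238 Gyr


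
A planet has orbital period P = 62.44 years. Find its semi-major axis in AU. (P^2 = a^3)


a = P^(2/3) = 62.44^(2/3) = 15.7389

15.7389 AU


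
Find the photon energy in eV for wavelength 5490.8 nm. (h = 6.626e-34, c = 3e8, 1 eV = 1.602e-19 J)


E = hc/lambda = 6.626e-34 * 3e8 / 5.491e-06 = 3.620e-20 J = 0.226 eV

0.226 eV


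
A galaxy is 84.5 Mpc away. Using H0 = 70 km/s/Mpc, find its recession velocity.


v = H0 * d = 70 * 84.5 = 5915.0

5915.0 km/s


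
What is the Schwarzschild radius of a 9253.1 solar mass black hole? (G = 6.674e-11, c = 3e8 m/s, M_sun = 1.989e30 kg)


M = 9253.1 * 1.989e30 kg = 1.84044159e+34 kg. rs = 2GM/c^2 = 2 * 6.674e-11 * 1.84044159e+34 / (3e8)^2 = 2.730e+07

2.730e+07 m


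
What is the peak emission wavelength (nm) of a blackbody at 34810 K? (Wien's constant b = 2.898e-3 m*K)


lam_max = b / T = 2.898e-3 / 34810 = 8.325e-08 m = 83.2519 nm

83.2519 nm


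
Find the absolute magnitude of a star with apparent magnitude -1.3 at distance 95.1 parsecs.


M = m - 5*log10(d) + 5 = -1.3 - 5*log10(95.1) + 5 = -6.1909

-6.1909


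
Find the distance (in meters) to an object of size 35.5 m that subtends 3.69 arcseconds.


D = size / theta_rad, theta_rad = 3.69 * pi/(180*3600) = 1.789e-05, D = 1.984e+06

1.984e+06 m


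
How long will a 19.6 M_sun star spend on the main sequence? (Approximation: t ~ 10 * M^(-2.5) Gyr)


t = 10 * M^(-2.5) = 10 * 19.6^(-2.5) = 0.0059

0.0059 Gyr


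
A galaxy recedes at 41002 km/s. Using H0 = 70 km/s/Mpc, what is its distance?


d = v / H0 = 41002 / 70 = 585.7429

585.7429 Mpc


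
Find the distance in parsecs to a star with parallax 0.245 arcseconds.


d = 1/p = 1/0.245 = 4.0816

4.0816 pc


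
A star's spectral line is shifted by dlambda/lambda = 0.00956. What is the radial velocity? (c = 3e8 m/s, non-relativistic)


v = (dlambda/lambda) * c = 0.00956 * 3e8 = 2.868e+06

2.868e+06 m/s


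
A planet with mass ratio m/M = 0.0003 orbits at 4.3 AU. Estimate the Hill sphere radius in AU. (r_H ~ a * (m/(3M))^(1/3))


r_H = a * (m/3M)^(1/3) = 4.3 * (0.0003/3)^(1/3) = 0.1996

0.1996 AU


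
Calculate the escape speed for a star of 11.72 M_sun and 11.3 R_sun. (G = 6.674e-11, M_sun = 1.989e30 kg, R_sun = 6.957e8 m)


M = 11.72 * 1.989e30 kg = 2.331108e+31 kg; R = 11.3 * 6.957e8 m = 7.86141e+09 m. v_esc = sqrt(2GM/R) = sqrt(2 * 6.674e-11 * 2.331108e+31 / 7.86141e+09) = 629128.0849

629128.0849 m/s


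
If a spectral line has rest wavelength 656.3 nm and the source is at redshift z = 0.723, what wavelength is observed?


lam_obs = lam_emit * (1 + z) = 656.3 * (1 + 0.723) = 1130.8049

1130.8049 nm


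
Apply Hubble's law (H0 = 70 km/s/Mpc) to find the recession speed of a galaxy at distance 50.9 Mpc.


v = H0 * d = 70 * 50.9 = 3563.0

3563.0 km/s


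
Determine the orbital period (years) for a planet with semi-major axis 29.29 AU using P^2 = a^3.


P = a^(3/2) = 29.29^1.5 = 158.5182

158.5182 years


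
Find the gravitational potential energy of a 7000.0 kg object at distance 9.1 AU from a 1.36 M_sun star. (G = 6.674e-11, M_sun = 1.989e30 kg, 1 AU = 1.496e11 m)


M = 1.36 * 1.989e30 kg = 2.70504e+30 kg; r = 9.1 AU * 1.496e11 m/AU = 1.36136e+12 m. U = -GM*m/r = -(6.674e-11 * 2.70504e+30 * 7000.0) / 1.36136e+12 = -9.283e+11

-9.283e+11 J


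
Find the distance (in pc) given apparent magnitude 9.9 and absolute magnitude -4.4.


d = 10^((m - M + 5)/5) = 10^((9.9 - -4.4 + 5)/5) = 7244.3596

7244.3596 pc


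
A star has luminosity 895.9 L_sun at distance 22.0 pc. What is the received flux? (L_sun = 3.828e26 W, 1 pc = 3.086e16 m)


F = L / (4*pi*d^2) = 3.430e+29 / (4*pi*(6.789e+17)^2) = 5.921e-08

5.921e-08 W/m^2


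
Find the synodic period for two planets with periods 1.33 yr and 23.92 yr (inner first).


1/P_syn = |1/P1 - 1/P2| = |1/1.33 - 1/23.92| => P_syn = 1.4083

1.4083 years


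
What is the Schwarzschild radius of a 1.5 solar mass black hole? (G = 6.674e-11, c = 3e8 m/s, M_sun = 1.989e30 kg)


M = 1.5 * 1.989e30 kg = 2.9835e+30 kg. rs = 2GM/c^2 = 2 * 6.674e-11 * 2.9835e+30 / (3e8)^2 = 4424.862

4424.862 m


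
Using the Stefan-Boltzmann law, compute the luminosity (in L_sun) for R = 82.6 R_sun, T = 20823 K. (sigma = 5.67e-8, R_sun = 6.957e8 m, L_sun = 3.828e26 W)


R = 82.6 * 6.957e8 m = 5.746482e+10 m. L = 4*pi*R^2*sigma*T^4 = 4*pi*(5.746482e+10)^2 * 5.67e-8 * 20823^4 = 4.423542669e+32 W. L/L_sun = 4.423542669e+32 / 3.828e26 = 1.156e+06

1.156e+06 L_sun


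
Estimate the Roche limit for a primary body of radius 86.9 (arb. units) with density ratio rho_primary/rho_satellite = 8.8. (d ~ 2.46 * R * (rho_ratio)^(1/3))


d_Roche = 2.46 * 86.9 * 8.8^(1/3) = 441.3493

441.3493


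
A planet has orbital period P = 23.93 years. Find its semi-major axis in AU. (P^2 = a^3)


a = P^(2/3) = 23.93^(2/3) = 8.3041

8.3041 AU


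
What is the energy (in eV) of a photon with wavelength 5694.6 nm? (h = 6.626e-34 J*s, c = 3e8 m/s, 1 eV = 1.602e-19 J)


E = hc/lambda = 6.626e-34 * 3e8 / 5.695e-06 = 3.491e-20 J = 0.2179 eV

0.2179 eV


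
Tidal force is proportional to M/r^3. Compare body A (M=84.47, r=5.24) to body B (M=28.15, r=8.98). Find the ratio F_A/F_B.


Ratio = (M1/r1^3) / (M2/r2^3) = (84.47/5.24^3) / (28.15/8.98^3) = 15.1029

15.1029


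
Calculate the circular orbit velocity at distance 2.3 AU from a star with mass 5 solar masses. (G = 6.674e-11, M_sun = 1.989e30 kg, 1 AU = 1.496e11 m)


v = sqrt(GM/r) = sqrt(6.674e-11 * 9.945e+30 / 3.441e+11) = 43920.3488

43920.3488 m/s


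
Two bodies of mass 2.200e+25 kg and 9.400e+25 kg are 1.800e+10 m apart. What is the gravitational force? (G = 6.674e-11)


F = G*m1*m2/r^2 = 6.674e-11 * 2.200e+25 * 9.400e+25 / (1.800e+10)^2 = 6.674e-11 * 2.068e+51 / 3.240e+20 = 4.260e+20

4.260e+20 N


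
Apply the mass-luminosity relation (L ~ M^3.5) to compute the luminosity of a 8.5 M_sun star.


L/L_sun = (M/M_sun)^3.5 = 8.5^3.5 = 1790.4667

1790.4667 L_sun


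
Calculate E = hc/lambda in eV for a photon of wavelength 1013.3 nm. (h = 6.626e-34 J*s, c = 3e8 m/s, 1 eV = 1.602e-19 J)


E = hc/lambda = 6.626e-34 * 3e8 / 1.013e-06 = 1.962e-19 J = 1.2245 eV

1.2245 eV


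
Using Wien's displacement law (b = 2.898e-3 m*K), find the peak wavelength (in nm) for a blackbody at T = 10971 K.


lam_max = b / T = 2.898e-3 / 10971 = 2.642e-07 m = 264.1509 nm

264.1509 nm


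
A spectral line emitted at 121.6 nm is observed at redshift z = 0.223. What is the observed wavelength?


lam_obs = lam_emit * (1 + z) = 121.6 * (1 + 0.223) = 148.7168

148.7168 nm


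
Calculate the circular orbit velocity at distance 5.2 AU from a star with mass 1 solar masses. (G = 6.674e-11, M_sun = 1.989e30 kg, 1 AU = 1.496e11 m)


v = sqrt(GM/r) = sqrt(6.674e-11 * 1.989e+30 / 7.779e+11) = 13063.0029

13063.0029 m/s


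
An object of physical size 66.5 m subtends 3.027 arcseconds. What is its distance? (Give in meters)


D = size / theta_rad, theta_rad = 3.027 * pi/(180*3600) = 1.468e-05, D = 4.531e+06

4.531e+06 m


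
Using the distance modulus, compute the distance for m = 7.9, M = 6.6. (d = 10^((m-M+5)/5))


d = 10^((m - M + 5)/5) = 10^((7.9 - 6.6 + 5)/5) = 18.197

18.197 pc


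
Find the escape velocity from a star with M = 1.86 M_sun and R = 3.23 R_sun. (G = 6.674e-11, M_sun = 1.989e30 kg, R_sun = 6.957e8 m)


M = 1.86 * 1.989e30 kg = 3.69954e+30 kg; R = 3.23 * 6.957e8 m = 2.247111e+09 m. v_esc = sqrt(2GM/R) = sqrt(2 * 6.674e-11 * 3.69954e+30 / 2.247111e+09) = 468780.6748

468780.6748 m/s


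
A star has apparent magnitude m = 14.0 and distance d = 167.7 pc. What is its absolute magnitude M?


M = m - 5*log10(d) + 5 = 14.0 - 5*log10(167.7) + 5 = 7.8773

7.8773


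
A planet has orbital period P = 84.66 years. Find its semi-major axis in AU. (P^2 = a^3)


a = P^(2/3) = 84.66^(2/3) = 19.2805

19.2805 AU


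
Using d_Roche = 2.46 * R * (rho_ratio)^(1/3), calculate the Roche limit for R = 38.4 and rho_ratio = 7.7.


d_Roche = 2.46 * 38.4 * 7.7^(1/3) = 186.5362

186.5362


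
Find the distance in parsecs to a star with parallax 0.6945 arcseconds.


d = 1/p = 1/0.6945 = 1.4399

1.4399 pc


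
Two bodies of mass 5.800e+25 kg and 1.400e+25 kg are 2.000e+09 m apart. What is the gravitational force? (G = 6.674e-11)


F = G*m1*m2/r^2 = 6.674e-11 * 5.800e+25 * 1.400e+25 / (2.000e+09)^2 = 6.674e-11 * 8.120e+50 / 4.000e+18 = 1.355e+22

1.355e+22 N


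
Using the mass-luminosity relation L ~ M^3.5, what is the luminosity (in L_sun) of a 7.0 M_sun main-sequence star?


L/L_sun = (M/M_sun)^3.5 = 7.0^3.5 = 907.4927

907.4927 L_sun


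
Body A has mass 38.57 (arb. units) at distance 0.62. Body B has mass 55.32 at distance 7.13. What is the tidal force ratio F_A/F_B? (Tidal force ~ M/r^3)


Ratio = (M1/r1^3) / (M2/r2^3) = (38.57/0.62^3) / (55.32/7.13^3) = 1060.3787

1060.3787


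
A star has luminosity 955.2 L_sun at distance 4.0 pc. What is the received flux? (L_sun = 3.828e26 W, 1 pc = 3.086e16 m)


F = L / (4*pi*d^2) = 3.657e+29 / (4*pi*(1.234e+17)^2) = 1.910e-06

1.910e-06 W/m^2


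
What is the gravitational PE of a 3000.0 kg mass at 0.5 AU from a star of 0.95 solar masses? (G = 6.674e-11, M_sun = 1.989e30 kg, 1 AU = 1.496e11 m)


M = 0.95 * 1.989e30 kg = 1.88955e+30 kg; r = 0.5 AU * 1.496e11 m/AU = 7.48e+10 m. U = -GM*m/r = -(6.674e-11 * 1.88955e+30 * 3000.0) / 7.48e+10 = -5.058e+12

-5.058e+12 J


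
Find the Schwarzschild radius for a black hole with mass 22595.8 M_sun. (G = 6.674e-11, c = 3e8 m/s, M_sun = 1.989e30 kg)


M = 22595.8 * 1.989e30 kg = 4.49430462e+34 kg. rs = 2GM/c^2 = 2 * 6.674e-11 * 4.49430462e+34 / (3e8)^2 = 6.666e+07

6.666e+07 m


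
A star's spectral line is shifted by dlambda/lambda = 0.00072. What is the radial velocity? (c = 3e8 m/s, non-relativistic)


v = (dlambda/lambda) * c = 0.00072 * 3e8 = 216000.0

216000.0 m/s


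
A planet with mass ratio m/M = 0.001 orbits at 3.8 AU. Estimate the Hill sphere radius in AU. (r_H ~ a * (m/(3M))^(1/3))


r_H = a * (m/3M)^(1/3) = 3.8 * (0.001/3)^(1/3) = 0.2635

0.2635 AU


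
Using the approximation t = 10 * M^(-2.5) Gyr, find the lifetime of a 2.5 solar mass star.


t = 10 * M^(-2.5) = 10 * 2.5^(-2.5) = 1.0119

1.0119 Gyr


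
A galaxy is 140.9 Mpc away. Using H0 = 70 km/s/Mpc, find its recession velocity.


v = H0 * d = 70 * 140.9 = 9863.0

9863.0 km/s


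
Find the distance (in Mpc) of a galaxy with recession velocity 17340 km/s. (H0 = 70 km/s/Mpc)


d = v / H0 = 17340 / 70 = 247.7143

247.7143 Mpc


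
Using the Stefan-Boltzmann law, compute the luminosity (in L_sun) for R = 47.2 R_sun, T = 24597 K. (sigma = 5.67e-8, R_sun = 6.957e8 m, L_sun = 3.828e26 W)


R = 47.2 * 6.957e8 m = 3.283704e+10 m. L = 4*pi*R^2*sigma*T^4 = 4*pi*(3.283704e+10)^2 * 5.67e-8 * 24597^4 = 2.812221288e+32 W. L/L_sun = 2.812221288e+32 / 3.828e26 = 734645.0595

734645.0595 L_sun


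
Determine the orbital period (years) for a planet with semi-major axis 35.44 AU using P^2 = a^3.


P = a^(3/2) = 35.44^1.5 = 210.9797

210.9797 years


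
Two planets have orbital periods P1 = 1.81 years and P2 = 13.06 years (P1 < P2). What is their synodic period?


1/P_syn = |1/P1 - 1/P2| = |1/1.81 - 1/13.06| => P_syn = 2.1012

2.1012 years


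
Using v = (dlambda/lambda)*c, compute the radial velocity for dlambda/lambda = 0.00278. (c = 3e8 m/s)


v = (dlambda/lambda) * c = 0.00278 * 3e8 = 834000.0

834000.0 m/s


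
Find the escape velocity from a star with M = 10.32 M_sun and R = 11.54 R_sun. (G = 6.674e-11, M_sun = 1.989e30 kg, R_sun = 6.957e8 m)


M = 10.32 * 1.989e30 kg = 2.052648e+31 kg; R = 11.54 * 6.957e8 m = 8.028378e+09 m. v_esc = sqrt(2GM/R) = sqrt(2 * 6.674e-11 * 2.052648e+31 / 8.028378e+09) = 584186.3877

584186.3877 m/s


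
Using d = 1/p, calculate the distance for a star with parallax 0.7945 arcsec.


d = 1/p = 1/0.7945 = 1.2587

1.2587 pc


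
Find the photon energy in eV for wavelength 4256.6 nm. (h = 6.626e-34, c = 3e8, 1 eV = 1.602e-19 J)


E = hc/lambda = 6.626e-34 * 3e8 / 4.257e-06 = 4.670e-20 J = 0.2915 eV

0.2915 eV


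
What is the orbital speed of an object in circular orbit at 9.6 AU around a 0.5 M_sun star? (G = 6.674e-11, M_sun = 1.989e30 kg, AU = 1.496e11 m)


v = sqrt(GM/r) = sqrt(6.674e-11 * 9.945e+29 / 1.436e+12) = 6798.2023

6798.2023 m/s


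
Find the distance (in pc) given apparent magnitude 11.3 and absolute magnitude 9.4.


d = 10^((m - M + 5)/5) = 10^((11.3 - 9.4 + 5)/5) = 23.9883

23.9883 pc


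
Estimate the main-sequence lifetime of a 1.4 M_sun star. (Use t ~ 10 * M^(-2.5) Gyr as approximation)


t = 10 * M^(-2.5) = 10 * 1.4^(-2.5) = 4.312

4.312 Gyr


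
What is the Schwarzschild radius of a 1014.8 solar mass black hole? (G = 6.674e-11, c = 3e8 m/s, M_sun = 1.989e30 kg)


M = 1014.8 * 1.989e30 kg = 2.0184372e+33 kg. rs = 2GM/c^2 = 2 * 6.674e-11 * 2.0184372e+33 / (3e8)^2 = 2.994e+06

2.994e+06 m


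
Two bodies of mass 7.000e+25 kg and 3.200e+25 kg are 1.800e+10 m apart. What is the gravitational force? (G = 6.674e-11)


F = G*m1*m2/r^2 = 6.674e-11 * 7.000e+25 * 3.200e+25 / (1.800e+10)^2 = 6.674e-11 * 2.240e+51 / 3.240e+20 = 4.614e+20

4.614e+20 N


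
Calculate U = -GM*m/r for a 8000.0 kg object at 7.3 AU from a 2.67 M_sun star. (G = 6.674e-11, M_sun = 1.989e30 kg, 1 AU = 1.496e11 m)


M = 2.67 * 1.989e30 kg = 5.31063e+30 kg; r = 7.3 AU * 1.496e11 m/AU = 1.09208e+12 m. U = -GM*m/r = -(6.674e-11 * 5.31063e+30 * 8000.0) / 1.09208e+12 = -2.596e+12

-2.596e+12 J


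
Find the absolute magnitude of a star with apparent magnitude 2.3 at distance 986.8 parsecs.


M = m - 5*log10(d) + 5 = 2.3 - 5*log10(986.8) + 5 = -7.6711

-7.6711


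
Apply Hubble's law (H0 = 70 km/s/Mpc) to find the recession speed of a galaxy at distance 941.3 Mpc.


v = H0 * d = 70 * 941.3 = 65891.0

65891.0 km/s


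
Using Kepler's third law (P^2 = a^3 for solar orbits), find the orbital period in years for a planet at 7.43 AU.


P = a^(3/2) = 7.43^1.5 = 20.2527

20.2527 years


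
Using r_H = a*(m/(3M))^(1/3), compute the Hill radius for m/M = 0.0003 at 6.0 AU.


r_H = a * (m/3M)^(1/3) = 6.0 * (0.0003/3)^(1/3) = 0.2785

0.2785 AU


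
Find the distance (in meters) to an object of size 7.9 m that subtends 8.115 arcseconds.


D = size / theta_rad, theta_rad = 8.115 * pi/(180*3600) = 3.934e-05, D = 200799.9962

200799.9962 m


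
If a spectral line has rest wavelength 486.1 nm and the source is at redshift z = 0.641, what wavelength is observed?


lam_obs = lam_emit * (1 + z) = 486.1 * (1 + 0.641) = 797.6901

797.6901 nm


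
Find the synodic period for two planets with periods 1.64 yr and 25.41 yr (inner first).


1/P_syn = |1/P1 - 1/P2| = |1/1.64 - 1/25.41| => P_syn = 1.7532

1.7532 years


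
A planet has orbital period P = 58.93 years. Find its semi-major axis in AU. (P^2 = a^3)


a = P^(2/3) = 58.93^(2/3) = 15.1434

15.1434 AU


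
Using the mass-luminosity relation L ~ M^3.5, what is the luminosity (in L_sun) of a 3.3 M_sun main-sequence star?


L/L_sun = (M/M_sun)^3.5 = 3.3^3.5 = 65.2828

65.2828 L_sun


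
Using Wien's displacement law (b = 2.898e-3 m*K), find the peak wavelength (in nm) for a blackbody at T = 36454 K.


lam_max = b / T = 2.898e-3 / 36454 = 7.950e-08 m = 79.4974 nm

79.4974 nm


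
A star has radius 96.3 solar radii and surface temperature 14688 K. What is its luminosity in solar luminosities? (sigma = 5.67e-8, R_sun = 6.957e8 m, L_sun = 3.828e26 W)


R = 96.3 * 6.957e8 m = 6.699591e+10 m. L = 4*pi*R^2*sigma*T^4 = 4*pi*(6.699591e+10)^2 * 5.67e-8 * 14688^4 = 1.488470252e+32 W. L/L_sun = 1.488470252e+32 / 3.828e26 = 388837.5788

388837.5788 L_sun


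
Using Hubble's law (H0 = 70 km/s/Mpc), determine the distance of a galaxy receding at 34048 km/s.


d = v / H0 = 34048 / 70 = 486.4

486.4 Mpc


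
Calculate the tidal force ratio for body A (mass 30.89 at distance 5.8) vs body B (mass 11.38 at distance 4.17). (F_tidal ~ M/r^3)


Ratio = (M1/r1^3) / (M2/r2^3) = (30.89/5.8^3) / (11.38/4.17^3) = 1.0088

1.0088


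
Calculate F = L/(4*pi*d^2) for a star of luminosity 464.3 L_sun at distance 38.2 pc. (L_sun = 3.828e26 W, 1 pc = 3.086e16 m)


F = L / (4*pi*d^2) = 1.777e+29 / (4*pi*(1.179e+18)^2) = 1.018e-08

1.018e-08 W/m^2


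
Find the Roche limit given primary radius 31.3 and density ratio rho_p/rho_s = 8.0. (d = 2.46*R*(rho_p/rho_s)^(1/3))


d_Roche = 2.46 * 31.3 * 8.0^(1/3) = 153.996

153.996


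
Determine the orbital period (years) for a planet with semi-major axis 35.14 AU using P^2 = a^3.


P = a^(3/2) = 35.14^1.5 = 208.3064

208.3064 years


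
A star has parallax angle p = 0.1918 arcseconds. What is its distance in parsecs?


d = 1/p = 1/0.1918 = 5.2138

5.2138 pc


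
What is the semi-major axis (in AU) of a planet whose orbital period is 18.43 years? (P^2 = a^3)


a = P^(2/3) = 18.43^(2/3) = 6.9772

6.9772 AU


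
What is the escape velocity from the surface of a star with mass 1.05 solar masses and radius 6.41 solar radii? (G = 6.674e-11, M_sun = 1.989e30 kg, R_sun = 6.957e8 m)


M = 1.05 * 1.989e30 kg = 2.08845e+30 kg; R = 6.41 * 6.957e8 m = 4.459437e+09 m. v_esc = sqrt(2GM/R) = sqrt(2 * 6.674e-11 * 2.08845e+30 / 4.459437e+09) = 250023.0931

250023.0931 m/s


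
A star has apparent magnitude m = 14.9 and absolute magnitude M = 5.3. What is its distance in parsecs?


d = 10^((m - M + 5)/5) = 10^((14.9 - 5.3 + 5)/5) = 831.7638

831.7638 pc


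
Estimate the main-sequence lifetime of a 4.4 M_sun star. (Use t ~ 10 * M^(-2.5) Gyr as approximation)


t = 10 * M^(-2.5) = 10 * 4.4^(-2.5) = 0.2462

0.2462 Gyr


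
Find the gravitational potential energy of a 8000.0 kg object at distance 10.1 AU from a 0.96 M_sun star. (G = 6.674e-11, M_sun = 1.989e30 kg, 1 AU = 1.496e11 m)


M = 0.96 * 1.989e30 kg = 1.90944e+30 kg; r = 10.1 AU * 1.496e11 m/AU = 1.51096e+12 m. U = -GM*m/r = -(6.674e-11 * 1.90944e+30 * 8000.0) / 1.51096e+12 = -6.747e+11

-6.747e+11 J


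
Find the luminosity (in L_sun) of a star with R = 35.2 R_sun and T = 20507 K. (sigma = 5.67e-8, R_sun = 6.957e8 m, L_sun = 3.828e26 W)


R = 35.2 * 6.957e8 m = 2.448864e+10 m. L = 4*pi*R^2*sigma*T^4 = 4*pi*(2.448864e+10)^2 * 5.67e-8 * 20507^4 = 7.55667566e+31 W. L/L_sun = 7.55667566e+31 / 3.828e26 = 197405.3203

197405.3203 L_sun


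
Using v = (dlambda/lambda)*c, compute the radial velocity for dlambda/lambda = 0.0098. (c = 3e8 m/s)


v = (dlambda/lambda) * c = 0.0098 * 3e8 = 2.940e+06

2.940e+06 m/s


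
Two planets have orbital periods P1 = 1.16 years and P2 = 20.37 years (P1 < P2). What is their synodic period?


1/P_syn = |1/P1 - 1/P2| = |1/1.16 - 1/20.37| => P_syn = 1.23

1.23 years


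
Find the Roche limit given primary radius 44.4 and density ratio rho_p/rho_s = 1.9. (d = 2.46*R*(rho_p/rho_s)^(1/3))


d_Roche = 2.46 * 44.4 * 1.9^(1/3) = 135.2807

135.2807


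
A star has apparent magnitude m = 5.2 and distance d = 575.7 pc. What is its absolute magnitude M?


M = m - 5*log10(d) + 5 = 5.2 - 5*log10(575.7) + 5 = -3.601

-3.601


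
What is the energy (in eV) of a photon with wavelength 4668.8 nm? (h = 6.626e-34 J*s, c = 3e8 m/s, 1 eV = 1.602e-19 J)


E = hc/lambda = 6.626e-34 * 3e8 / 4.669e-06 = 4.258e-20 J = 0.2658 eV

0.2658 eV


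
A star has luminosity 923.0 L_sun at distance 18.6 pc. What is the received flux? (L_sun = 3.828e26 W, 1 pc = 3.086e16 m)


F = L / (4*pi*d^2) = 3.533e+29 / (4*pi*(5.740e+17)^2) = 8.534e-08

8.534e-08 W/m^2


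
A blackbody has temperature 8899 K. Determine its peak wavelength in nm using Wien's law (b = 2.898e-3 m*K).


lam_max = b / T = 2.898e-3 / 8899 = 3.257e-07 m = 325.6546 nm

325.6546 nm


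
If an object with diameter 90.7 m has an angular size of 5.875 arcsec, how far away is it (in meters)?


D = size / theta_rad, theta_rad = 5.875 * pi/(180*3600) = 2.848e-05, D = 3.184e+06

3.184e+06 m


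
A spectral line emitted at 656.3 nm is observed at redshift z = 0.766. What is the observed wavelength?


lam_obs = lam_emit * (1 + z) = 656.3 * (1 + 0.766) = 1159.0258

1159.0258 nm


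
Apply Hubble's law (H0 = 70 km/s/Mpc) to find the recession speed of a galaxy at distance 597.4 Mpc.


v = H0 * d = 70 * 597.4 = 41818.0

41818.0 km/s


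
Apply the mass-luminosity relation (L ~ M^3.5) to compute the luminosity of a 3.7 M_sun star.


L/L_sun = (M/M_sun)^3.5 = 3.7^3.5 = 97.433

97.433 L_sun


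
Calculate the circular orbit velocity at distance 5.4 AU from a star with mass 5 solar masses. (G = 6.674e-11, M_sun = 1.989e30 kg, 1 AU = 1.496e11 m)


v = sqrt(GM/r) = sqrt(6.674e-11 * 9.945e+30 / 8.078e+11) = 28663.7375

28663.7375 m/s


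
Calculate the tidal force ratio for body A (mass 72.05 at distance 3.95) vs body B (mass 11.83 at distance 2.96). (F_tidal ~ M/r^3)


Ratio = (M1/r1^3) / (M2/r2^3) = (72.05/3.95^3) / (11.83/2.96^3) = 2.5629

2.5629


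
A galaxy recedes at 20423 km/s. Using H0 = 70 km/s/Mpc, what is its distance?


d = v / H0 = 20423 / 70 = 291.7571

291.7571 Mpc


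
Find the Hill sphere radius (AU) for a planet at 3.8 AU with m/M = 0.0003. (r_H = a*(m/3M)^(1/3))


r_H = a * (m/3M)^(1/3) = 3.8 * (0.0003/3)^(1/3) = 0.1764

0.1764 AU


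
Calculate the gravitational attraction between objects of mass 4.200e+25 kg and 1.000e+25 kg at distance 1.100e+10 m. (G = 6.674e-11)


F = G*m1*m2/r^2 = 6.674e-11 * 4.200e+25 * 1.000e+25 / (1.100e+10)^2 = 6.674e-11 * 4.200e+50 / 1.210e+20 = 2.317e+20

2.317e+20 N


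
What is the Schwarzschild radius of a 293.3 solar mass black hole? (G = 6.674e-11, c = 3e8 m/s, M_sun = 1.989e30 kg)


M = 293.3 * 1.989e30 kg = 5.833737e+32 kg. rs = 2GM/c^2 = 2 * 6.674e-11 * 5.833737e+32 / (3e8)^2 = 865208.0164

865208.0164 m


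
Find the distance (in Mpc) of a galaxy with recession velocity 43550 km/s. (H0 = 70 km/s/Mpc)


d = v / H0 = 43550 / 70 = 622.1429

622.1429 Mpc


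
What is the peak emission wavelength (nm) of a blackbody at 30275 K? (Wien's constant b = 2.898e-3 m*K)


lam_max = b / T = 2.898e-3 / 30275 = 9.572e-08 m = 95.7225 nm

95.7225 nm


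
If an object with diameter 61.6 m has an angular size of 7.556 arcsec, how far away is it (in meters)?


D = size / theta_rad, theta_rad = 7.556 * pi/(180*3600) = 3.663e-05, D = 1.682e+06

1.682e+06 m


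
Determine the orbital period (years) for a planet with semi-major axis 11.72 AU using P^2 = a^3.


P = a^(3/2) = 11.72^1.5 = 40.1228

40.1228 years


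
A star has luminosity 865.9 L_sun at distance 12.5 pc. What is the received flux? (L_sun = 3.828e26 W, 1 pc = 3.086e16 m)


F = L / (4*pi*d^2) = 3.315e+29 / (4*pi*(3.858e+17)^2) = 1.773e-07

1.773e-07 W/m^2


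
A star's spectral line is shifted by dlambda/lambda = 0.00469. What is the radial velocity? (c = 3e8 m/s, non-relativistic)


v = (dlambda/lambda) * c = 0.00469 * 3e8 = 1.407e+06

1.407e+06 m/s


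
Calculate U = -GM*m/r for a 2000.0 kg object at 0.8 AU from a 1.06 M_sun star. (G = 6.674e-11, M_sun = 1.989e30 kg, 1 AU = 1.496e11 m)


M = 1.06 * 1.989e30 kg = 2.10834e+30 kg; r = 0.8 AU * 1.496e11 m/AU = 1.1968e+11 m. U = -GM*m/r = -(6.674e-11 * 2.10834e+30 * 2000.0) / 1.1968e+11 = -2.351e+12

-2.351e+12 J


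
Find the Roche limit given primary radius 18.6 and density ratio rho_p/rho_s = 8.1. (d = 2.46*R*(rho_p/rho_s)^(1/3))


d_Roche = 2.46 * 18.6 * 8.1^(1/3) = 91.8917

91.8917


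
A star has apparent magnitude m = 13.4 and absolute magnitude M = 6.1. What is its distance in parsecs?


d = 10^((m - M + 5)/5) = 10^((13.4 - 6.1 + 5)/5) = 288.4032

288.4032 pc


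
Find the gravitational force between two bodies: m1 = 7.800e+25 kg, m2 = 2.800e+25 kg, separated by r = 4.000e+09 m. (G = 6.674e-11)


F = G*m1*m2/r^2 = 6.674e-11 * 7.800e+25 * 2.800e+25 / (4.000e+09)^2 = 6.674e-11 * 2.184e+51 / 1.600e+19 = 9.110e+21

9.110e+21 N


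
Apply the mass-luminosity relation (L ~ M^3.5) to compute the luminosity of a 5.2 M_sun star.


L/L_sun = (M/M_sun)^3.5 = 5.2^3.5 = 320.6356

320.6356 L_sun


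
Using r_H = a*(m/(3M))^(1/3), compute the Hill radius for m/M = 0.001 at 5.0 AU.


r_H = a * (m/3M)^(1/3) = 5.0 * (0.001/3)^(1/3) = 0.3467

0.3467 AU


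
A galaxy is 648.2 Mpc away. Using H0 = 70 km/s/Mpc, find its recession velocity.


v = H0 * d = 70 * 648.2 = 45374.0

45374.0 km/s


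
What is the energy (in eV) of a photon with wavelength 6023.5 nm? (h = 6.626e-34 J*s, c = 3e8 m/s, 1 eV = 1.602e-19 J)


E = hc/lambda = 6.626e-34 * 3e8 / 6.024e-06 = 3.300e-20 J = 0.206 eV

0.206 eV


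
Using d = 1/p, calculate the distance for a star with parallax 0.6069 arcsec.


d = 1/p = 1/0.6069 = 1.6477

1.6477 pc


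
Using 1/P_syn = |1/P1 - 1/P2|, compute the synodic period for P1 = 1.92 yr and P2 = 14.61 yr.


1/P_syn = |1/P1 - 1/P2| = |1/1.92 - 1/14.61| => P_syn = 2.2105

2.2105 years


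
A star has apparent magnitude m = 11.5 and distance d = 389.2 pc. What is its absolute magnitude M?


M = m - 5*log10(d) + 5 = 11.5 - 5*log10(389.2) + 5 = 3.5491

3.5491


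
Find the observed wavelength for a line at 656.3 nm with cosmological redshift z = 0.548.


lam_obs = lam_emit * (1 + z) = 656.3 * (1 + 0.548) = 1015.9524

1015.9524 nm


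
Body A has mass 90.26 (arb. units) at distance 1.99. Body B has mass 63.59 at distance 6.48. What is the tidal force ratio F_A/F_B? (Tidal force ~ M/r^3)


Ratio = (M1/r1^3) / (M2/r2^3) = (90.26/1.99^3) / (63.59/6.48^3) = 49.0086

49.0086


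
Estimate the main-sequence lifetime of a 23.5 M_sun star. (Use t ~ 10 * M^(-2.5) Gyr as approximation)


t = 10 * M^(-2.5) = 10 * 23.5^(-2.5) = 0.0037

0.0037 Gyr


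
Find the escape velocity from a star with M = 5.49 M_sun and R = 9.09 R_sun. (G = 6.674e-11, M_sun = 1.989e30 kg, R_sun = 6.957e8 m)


M = 5.49 * 1.989e30 kg = 1.091961e+31 kg; R = 9.09 * 6.957e8 m = 6.323913e+09 m. v_esc = sqrt(2GM/R) = sqrt(2 * 6.674e-11 * 1.091961e+31 / 6.323913e+09) = 480085.644

480085.644 m/s


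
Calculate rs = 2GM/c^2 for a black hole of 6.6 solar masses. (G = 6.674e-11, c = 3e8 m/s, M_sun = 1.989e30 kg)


M = 6.6 * 1.989e30 kg = 1.31274e+31 kg. rs = 2GM/c^2 = 2 * 6.674e-11 * 1.31274e+31 / (3e8)^2 = 19469.3928

19469.3928 m


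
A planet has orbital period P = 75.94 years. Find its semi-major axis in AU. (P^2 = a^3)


a = P^(2/3) = 75.94^(2/3) = 17.9328

17.9328 AU


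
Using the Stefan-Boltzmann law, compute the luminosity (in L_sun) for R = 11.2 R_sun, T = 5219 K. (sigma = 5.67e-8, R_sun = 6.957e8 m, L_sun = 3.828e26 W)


R = 11.2 * 6.957e8 m = 7.79184e+09 m. L = 4*pi*R^2*sigma*T^4 = 4*pi*(7.79184e+09)^2 * 5.67e-8 * 5219^4 = 3.209387541e+28 W. L/L_sun = 3.209387541e+28 / 3.828e26 = 83.8398

83.8398 L_sun


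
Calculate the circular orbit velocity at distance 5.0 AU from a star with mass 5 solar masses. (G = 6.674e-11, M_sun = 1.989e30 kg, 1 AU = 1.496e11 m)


v = sqrt(GM/r) = sqrt(6.674e-11 * 9.945e+30 / 7.480e+11) = 29788.2298

29788.2298 m/s


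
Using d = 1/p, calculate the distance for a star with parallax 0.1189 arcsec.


d = 1/p = 1/0.1189 = 8.4104

8.4104 pc


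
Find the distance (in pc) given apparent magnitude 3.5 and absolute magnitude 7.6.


d = 10^((m - M + 5)/5) = 10^((3.5 - 7.6 + 5)/5) = 1.5136

1.5136 pc


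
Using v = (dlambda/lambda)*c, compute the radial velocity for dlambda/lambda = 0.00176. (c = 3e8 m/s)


v = (dlambda/lambda) * c = 0.00176 * 3e8 = 528000.0

528000.0 m/s


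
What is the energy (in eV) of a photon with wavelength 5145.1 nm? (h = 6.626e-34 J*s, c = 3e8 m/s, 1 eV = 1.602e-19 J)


E = hc/lambda = 6.626e-34 * 3e8 / 5.145e-06 = 3.863e-20 J = 0.2412 eV

0.2412 eV


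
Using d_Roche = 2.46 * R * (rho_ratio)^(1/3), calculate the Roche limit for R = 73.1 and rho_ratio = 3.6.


d_Roche = 2.46 * 73.1 * 3.6^(1/3) = 275.6047

275.6047


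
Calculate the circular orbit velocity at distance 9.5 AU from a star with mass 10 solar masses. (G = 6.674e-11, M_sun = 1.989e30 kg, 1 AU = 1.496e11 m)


v = sqrt(GM/r) = sqrt(6.674e-11 * 1.989e+31 / 1.421e+12) = 30562.079

30562.079 m/s


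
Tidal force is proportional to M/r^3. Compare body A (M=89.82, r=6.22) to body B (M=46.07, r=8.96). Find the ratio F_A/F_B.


Ratio = (M1/r1^3) / (M2/r2^3) = (89.82/6.22^3) / (46.07/8.96^3) = 5.8278

5.8278


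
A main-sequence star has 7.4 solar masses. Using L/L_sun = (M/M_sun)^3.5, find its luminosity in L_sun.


L/L_sun = (M/M_sun)^3.5 = 7.4^3.5 = 1102.3285

1102.3285 L_sun


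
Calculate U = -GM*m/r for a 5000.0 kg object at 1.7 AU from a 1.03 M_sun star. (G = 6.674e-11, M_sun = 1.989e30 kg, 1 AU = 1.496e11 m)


M = 1.03 * 1.989e30 kg = 2.04867e+30 kg; r = 1.7 AU * 1.496e11 m/AU = 2.5432e+11 m. U = -GM*m/r = -(6.674e-11 * 2.04867e+30 * 5000.0) / 2.5432e+11 = -2.688e+12

-2.688e+12 J


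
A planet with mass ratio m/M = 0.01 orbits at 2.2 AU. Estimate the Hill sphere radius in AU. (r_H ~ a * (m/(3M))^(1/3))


r_H = a * (m/3M)^(1/3) = 2.2 * (0.01/3)^(1/3) = 0.3286

0.3286 AU


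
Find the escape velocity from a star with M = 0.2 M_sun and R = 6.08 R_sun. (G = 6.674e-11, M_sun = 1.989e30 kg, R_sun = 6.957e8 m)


M = 0.2 * 1.989e30 kg = 3.978e+29 kg; R = 6.08 * 6.957e8 m = 4.229856e+09 m. v_esc = sqrt(2GM/R) = sqrt(2 * 6.674e-11 * 3.978e+29 / 4.229856e+09) = 112041.1859

112041.1859 m/s


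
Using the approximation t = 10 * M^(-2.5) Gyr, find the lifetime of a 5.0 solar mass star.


t = 10 * M^(-2.5) = 10 * 5.0^(-2.5) = 0.1789

0.1789 Gyr


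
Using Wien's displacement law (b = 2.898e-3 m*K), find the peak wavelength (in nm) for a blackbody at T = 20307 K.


lam_max = b / T = 2.898e-3 / 20307 = 1.427e-07 m = 142.7094 nm

142.7094 nm


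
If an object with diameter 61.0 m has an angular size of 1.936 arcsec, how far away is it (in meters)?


D = size / theta_rad, theta_rad = 1.936 * pi/(180*3600) = 9.386e-06, D = 6.499e+06

6.499e+06 m


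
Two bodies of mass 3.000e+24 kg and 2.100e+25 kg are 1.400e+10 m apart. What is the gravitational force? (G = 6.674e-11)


F = G*m1*m2/r^2 = 6.674e-11 * 3.000e+24 * 2.100e+25 / (1.400e+10)^2 = 6.674e-11 * 6.300e+49 / 1.960e+20 = 2.145e+19

2.145e+19 N


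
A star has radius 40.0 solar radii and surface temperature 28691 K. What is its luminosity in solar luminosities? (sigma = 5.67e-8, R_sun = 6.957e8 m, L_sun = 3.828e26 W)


R = 40.0 * 6.957e8 m = 2.7828e+10 m. L = 4*pi*R^2*sigma*T^4 = 4*pi*(2.7828e+10)^2 * 5.67e-8 * 28691^4 = 3.73886388e+32 W. L/L_sun = 3.73886388e+32 / 3.828e26 = 976714.7022

976714.7022 L_sun


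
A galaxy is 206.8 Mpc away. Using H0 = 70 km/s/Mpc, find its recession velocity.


v = H0 * d = 70 * 206.8 = 14476.0

14476.0 km/s


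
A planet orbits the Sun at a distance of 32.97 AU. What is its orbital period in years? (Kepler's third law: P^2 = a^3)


P = a^(3/2) = 32.97^1.5 = 189.3121

189.3121 years


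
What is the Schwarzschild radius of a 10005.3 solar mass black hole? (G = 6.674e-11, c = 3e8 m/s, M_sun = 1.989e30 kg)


M = 10005.3 * 1.989e30 kg = 1.99005417e+34 kg. rs = 2GM/c^2 = 2 * 6.674e-11 * 1.99005417e+34 / (3e8)^2 = 2.951e+07

2.951e+07 m


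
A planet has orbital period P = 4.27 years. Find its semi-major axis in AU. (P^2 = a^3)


a = P^(2/3) = 4.27^(2/3) = 2.632

2.632 AU


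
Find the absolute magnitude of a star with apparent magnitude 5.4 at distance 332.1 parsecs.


M = m - 5*log10(d) + 5 = 5.4 - 5*log10(332.1) + 5 = -2.2063

-2.2063


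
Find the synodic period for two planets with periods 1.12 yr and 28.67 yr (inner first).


1/P_syn = |1/P1 - 1/P2| = |1/1.12 - 1/28.67| => P_syn = 1.1655

1.1655 years


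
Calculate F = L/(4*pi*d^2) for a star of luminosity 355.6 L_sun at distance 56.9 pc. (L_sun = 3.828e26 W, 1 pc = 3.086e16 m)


F = L / (4*pi*d^2) = 1.361e+29 / (4*pi*(1.756e+18)^2) = 3.513e-09

3.513e-09 W/m^2


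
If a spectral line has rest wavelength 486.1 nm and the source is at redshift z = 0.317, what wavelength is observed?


lam_obs = lam_emit * (1 + z) = 486.1 * (1 + 0.317) = 640.1937

640.1937 nm


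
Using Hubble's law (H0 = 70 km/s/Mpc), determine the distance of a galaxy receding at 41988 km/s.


d = v / H0 = 41988 / 70 = 599.8286

599.8286 Mpc


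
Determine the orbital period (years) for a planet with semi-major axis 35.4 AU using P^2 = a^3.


P = a^(3/2) = 35.4^1.5 = 210.6226

210.6226 years


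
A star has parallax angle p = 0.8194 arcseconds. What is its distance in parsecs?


d = 1/p = 1/0.8194 = 1.2204

1.2204 pc


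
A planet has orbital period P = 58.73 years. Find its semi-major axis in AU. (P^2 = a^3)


a = P^(2/3) = 58.73^(2/3) = 15.1091

15.1091 AU


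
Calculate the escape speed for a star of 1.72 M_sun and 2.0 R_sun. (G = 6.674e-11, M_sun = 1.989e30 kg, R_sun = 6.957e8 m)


M = 1.72 * 1.989e30 kg = 3.42108e+30 kg; R = 2.0 * 6.957e8 m = 1.3914e+09 m. v_esc = sqrt(2GM/R) = sqrt(2 * 6.674e-11 * 3.42108e+30 / 1.3914e+09) = 572880.0709

572880.0709 m/s


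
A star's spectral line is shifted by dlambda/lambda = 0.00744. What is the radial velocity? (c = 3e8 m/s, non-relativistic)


v = (dlambda/lambda) * c = 0.00744 * 3e8 = 2.232e+06

2.232e+06 m/s


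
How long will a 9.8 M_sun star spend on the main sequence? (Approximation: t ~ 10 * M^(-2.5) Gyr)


t = 10 * M^(-2.5) = 10 * 9.8^(-2.5) = 0.0333

0.0333 Gyr


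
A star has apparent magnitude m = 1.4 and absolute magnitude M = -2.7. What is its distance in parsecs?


d = 10^((m - M + 5)/5) = 10^((1.4 - -2.7 + 5)/5) = 66.0693

66.0693 pc


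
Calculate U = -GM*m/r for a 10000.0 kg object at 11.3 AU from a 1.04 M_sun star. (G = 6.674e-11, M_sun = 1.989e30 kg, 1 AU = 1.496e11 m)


M = 1.04 * 1.989e30 kg = 2.06856e+30 kg; r = 11.3 AU * 1.496e11 m/AU = 1.69048e+12 m. U = -GM*m/r = -(6.674e-11 * 2.06856e+30 * 10000.0) / 1.69048e+12 = -8.167e+11

-8.167e+11 J


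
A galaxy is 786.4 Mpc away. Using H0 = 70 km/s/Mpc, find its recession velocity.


v = H0 * d = 70 * 786.4 = 55048.0

55048.0 km/s


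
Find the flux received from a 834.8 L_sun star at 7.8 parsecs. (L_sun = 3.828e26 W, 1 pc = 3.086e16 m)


F = L / (4*pi*d^2) = 3.196e+29 / (4*pi*(2.407e+17)^2) = 4.389e-07

4.389e-07 W/m^2


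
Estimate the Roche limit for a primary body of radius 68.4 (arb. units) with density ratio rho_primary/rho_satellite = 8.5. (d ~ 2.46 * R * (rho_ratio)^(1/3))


d_Roche = 2.46 * 68.4 * 8.5^(1/3) = 343.3978

343.3978


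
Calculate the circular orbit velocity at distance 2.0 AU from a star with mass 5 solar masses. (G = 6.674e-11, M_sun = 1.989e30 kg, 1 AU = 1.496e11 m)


v = sqrt(GM/r) = sqrt(6.674e-11 * 9.945e+30 / 2.992e+11) = 47099.3269

47099.3269 m/s


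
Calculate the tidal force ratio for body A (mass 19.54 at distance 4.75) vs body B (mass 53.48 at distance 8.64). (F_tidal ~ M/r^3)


Ratio = (M1/r1^3) / (M2/r2^3) = (19.54/4.75^3) / (53.48/8.64^3) = 2.1988

2.1988


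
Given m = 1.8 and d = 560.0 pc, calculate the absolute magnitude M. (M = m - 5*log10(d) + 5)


M = m - 5*log10(d) + 5 = 1.8 - 5*log10(560.0) + 5 = -6.9409

-6.9409


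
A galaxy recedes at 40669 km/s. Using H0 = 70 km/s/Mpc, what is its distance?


d = v / H0 = 40669 / 70 = 580.9857

580.9857 Mpc


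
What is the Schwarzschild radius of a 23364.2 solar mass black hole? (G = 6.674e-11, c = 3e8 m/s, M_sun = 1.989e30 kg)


M = 23364.2 * 1.989e30 kg = 4.64713938e+34 kg. rs = 2GM/c^2 = 2 * 6.674e-11 * 4.64713938e+34 / (3e8)^2 = 6.892e+07

6.892e+07 m


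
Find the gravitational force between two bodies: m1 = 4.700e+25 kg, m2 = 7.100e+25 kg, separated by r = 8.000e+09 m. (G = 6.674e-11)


F = G*m1*m2/r^2 = 6.674e-11 * 4.700e+25 * 7.100e+25 / (8.000e+09)^2 = 6.674e-11 * 3.337e+51 / 6.400e+19 = 3.480e+21

3.480e+21 N


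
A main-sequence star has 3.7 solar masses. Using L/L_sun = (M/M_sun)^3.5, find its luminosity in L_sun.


L/L_sun = (M/M_sun)^3.5 = 3.7^3.5 = 97.433

97.433 L_sun


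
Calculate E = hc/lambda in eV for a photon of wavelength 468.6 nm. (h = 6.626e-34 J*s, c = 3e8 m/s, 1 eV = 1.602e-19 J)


E = hc/lambda = 6.626e-34 * 3e8 / 4.686e-07 = 4.242e-19 J = 2.6479 eV

2.6479 eV


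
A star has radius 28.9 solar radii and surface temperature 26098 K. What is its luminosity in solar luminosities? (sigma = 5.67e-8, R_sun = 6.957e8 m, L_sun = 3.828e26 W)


R = 28.9 * 6.957e8 m = 2.010573e+10 m. L = 4*pi*R^2*sigma*T^4 = 4*pi*(2.010573e+10)^2 * 5.67e-8 * 26098^4 = 1.336169402e+32 W. L/L_sun = 1.336169402e+32 / 3.828e26 = 349051.5679

349051.5679 L_sun


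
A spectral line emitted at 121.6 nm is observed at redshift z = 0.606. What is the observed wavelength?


lam_obs = lam_emit * (1 + z) = 121.6 * (1 + 0.606) = 195.2896

195.2896 nm


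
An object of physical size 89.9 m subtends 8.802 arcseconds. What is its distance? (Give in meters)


D = size / theta_rad, theta_rad = 8.802 * pi/(180*3600) = 4.267e-05, D = 2.107e+06

2.107e+06 m


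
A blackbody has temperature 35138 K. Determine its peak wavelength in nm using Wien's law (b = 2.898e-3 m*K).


lam_max = b / T = 2.898e-3 / 35138 = 8.247e-08 m = 82.4748 nm

82.4748 nm


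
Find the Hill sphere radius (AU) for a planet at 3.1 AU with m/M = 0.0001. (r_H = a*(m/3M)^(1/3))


r_H = a * (m/3M)^(1/3) = 3.1 * (0.0001/3)^(1/3) = 0.0998

0.0998 AU


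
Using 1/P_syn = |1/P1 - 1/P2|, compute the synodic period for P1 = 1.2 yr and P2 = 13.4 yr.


1/P_syn = |1/P1 - 1/P2| = |1/1.2 - 1/13.4| => P_syn = 1.318

1.318 years


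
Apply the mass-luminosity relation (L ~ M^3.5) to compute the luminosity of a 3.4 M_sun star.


L/L_sun = (M/M_sun)^3.5 = 3.4^3.5 = 72.473

72.473 L_sun


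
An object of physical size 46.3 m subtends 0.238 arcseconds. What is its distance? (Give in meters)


D = size / theta_rad, theta_rad = 0.238 * pi/(180*3600) = 1.154e-06, D = 4.013e+07

4.013e+07 m


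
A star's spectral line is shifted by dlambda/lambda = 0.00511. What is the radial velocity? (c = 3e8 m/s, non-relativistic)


v = (dlambda/lambda) * c = 0.00511 * 3e8 = 1.533e+06

1.533e+06 m/s
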